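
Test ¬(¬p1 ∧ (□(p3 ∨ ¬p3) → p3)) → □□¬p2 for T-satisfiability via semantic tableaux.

1. ¬(¬p1 ∧ (□(p3 ∨ ¬p3) → p3)) → □□¬p2, w0
2. □□¬p2, w0   [→-rule on 1 (branches; this branch)]
3. □¬p2, w0   [□-rule on 2 via w0Rw0]
4. ¬p2, w0   [□-rule on 3 via w0Rw0]
Accessibility: w0Rw0

Satisfiable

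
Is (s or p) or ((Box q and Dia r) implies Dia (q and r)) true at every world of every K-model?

Valid

Tableau for the negation not ((s or p) or ((Box q and Dia r) implies Dia (q and r))):
1. not ((s or p) or ((Box q and Dia r) implies Dia (q and r))), w0
2. not (s or p), w0
3. not ((Box q and Dia r) implies Dia (q and r)), w0
4. not s, w0
5. not p, w0
6. Box q and Dia r, w0
7. not Dia (q and r), w0
8. Box q, w0
9. Dia r, w0
10. r, w1
11. not (q and r), w1
12. q, w1
13. not r, w1
Accessibility: w0Rw1
Branch closes: r and not r both at w1.
All branches of the negation close; one closing branch shown above.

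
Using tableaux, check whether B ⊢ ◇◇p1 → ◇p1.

No, not valid

Tableau for the negation ¬(◇◇p1 → ◇p1):
1. ¬(◇◇p1 → ◇p1), w0
2. ◇◇p1, w0   [¬→-rule on 1]
3. ¬◇p1, w0   [¬→-rule on 1]
4. ¬p1, w0   [¬◇-rule on 3 via w0Rw0]
5. ◇p1, w1   [◇-rule on 2: fresh world w1, w0Rw1]
6. ¬p1, w1   [¬◇-rule on 3 via w0Rw1]
7. p1, w2   [◇-rule on 5: fresh world w2, w1Rw2]
Accessibility: w0Rw0, w0Rw1, w1Rw0, w1Rw1, w1Rw2, w2Rw1, w2Rw2
The negation has an open branch (countermodel exists).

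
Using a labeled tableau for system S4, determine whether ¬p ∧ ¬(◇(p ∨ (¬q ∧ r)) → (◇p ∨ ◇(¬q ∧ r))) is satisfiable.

1. ¬p ∧ ¬(◇(p ∨ (¬q ∧ r)) → (◇p ∨ ◇(¬q ∧ r))), w0
2. ¬p, w0   [∧-rule on 1]
3. ¬(◇(p ∨ (¬q ∧ r)) → (◇p ∨ ◇(¬q ∧ r))), w0   [∧-rule on 1]
4. ◇(p ∨ (¬q ∧ r)), w0   [¬→-rule on 3]
5. ¬(◇p ∨ ◇(¬q ∧ r)), w0   [¬→-rule on 3]
6. ¬◇p, w0   [¬∨-rule on 5]
7. ¬◇(¬q ∧ r), w0   [¬∨-rule on 5]
8. ¬(¬q ∧ r), w0   [¬◇-rule on 7 via w0Rw0]
9. ¬r, w0   [¬∧-rule on 8 (branches; this branch)]
10. p ∨ (¬q ∧ r), w1   [◇-rule on 4: fresh world w1, w0Rw1]
11. ¬p, w1   [¬◇-rule on 6 via w0Rw1]
12. ¬(¬q ∧ r), w1   [¬◇-rule on 7 via w0Rw1]
13. ¬q ∧ r, w1   [∨-rule on 10 (branches; this branch)]
14. ¬q, w1   [∧-rule on 13]
15. r, w1   [∧-rule on 13]
16. ¬r, w1   [¬∧-rule on 12 (branches; this branch)]
Accessibility: w0Rw0, w0Rw1, w1Rw1
Branch closes: r and ¬r both at w1.
Every branch closes; the branch above is one of them.

No, unsatisfiable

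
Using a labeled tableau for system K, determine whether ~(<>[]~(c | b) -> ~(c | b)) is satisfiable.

Satisfiable

1. ~(<>[]~(c | b) -> ~(c | b)), w0
2. <>[]~(c | b), w0   [~->-rule on 1]
3. c | b, w0   [~->-rule on 1]
4. b, w0   [|-rule on 3 (branches; this branch)]
5. []~(c | b), w1   [<>-rule on 2: fresh world w1, w0Rw1]
Accessibility: w0Rw1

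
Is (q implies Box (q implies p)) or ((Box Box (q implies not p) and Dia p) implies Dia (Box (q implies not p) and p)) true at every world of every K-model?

Tableau for the negation not ((q implies Box (q implies p)) or ((Box Box (q implies not p) and Dia p) implies Dia (Box (q implies not p) and p))):
1. not ((q implies Box (q implies p)) or ((Box Box (q implies not p) and Dia p) implies Dia (Box (q implies not p) and p))), 0
2. not (q implies Box (q implies p)), 0
3. not ((Box Box (q implies not p) and Dia p) implies Dia (Box (q implies not p) and p)), 0
4. q, 0
5. not Box (q implies p), 0
6. Box Box (q implies not p) and Dia p, 0
7. not Dia (Box (q implies not p) and p), 0
8. Box Box (q implies not p), 0
9. Dia p, 0
10. not (q implies p), 1
11. q, 1
12. not p, 1
13. not (Box (q implies not p) and p), 1
14. Box (q implies not p), 1
15. p, 2
16. not (Box (q implies not p) and p), 2
17. Box (q implies not p), 2
18. not Box (q implies not p), 2
19. not (q implies not p), 3
20. q, 3
21. p, 3
22. q implies not p, 3
23. not p, 3
Accessibility: 0R1, 0R2, 2R3
Branch closes: p and not p both at 3.
All branches of the negation close; one closing branch shown above.

Valid in K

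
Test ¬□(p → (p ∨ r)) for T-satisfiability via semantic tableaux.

Unsatisfiable (every branch closes)

1. ¬□(p → (p ∨ r)), 0
2. ¬(p → (p ∨ r)), 1
3. p, 1
4. ¬(p ∨ r), 1
5. ¬p, 1
6. ¬r, 1
Accessibility: 0R0, 0R1, 1R1
Branch closes: p and ¬p both at 1.
Every branch closes; the branch above is one of them.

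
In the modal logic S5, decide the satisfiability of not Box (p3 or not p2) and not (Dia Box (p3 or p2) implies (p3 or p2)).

Unsatisfiable

1. not Box (p3 or not p2) and not (Dia Box (p3 or p2) implies (p3 or p2)), u
2. not Box (p3 or not p2), u
3. not (Dia Box (p3 or p2) implies (p3 or p2)), u
4. Dia Box (p3 or p2), u
5. not (p3 or p2), u
6. not p3, u
7. not p2, u
8. not (p3 or not p2), v
9. not p3, v
10. p2, v
11. Box (p3 or p2), w
12. p3 or p2, u
13. p3 or p2, v
14. p3 or p2, w
15. p2, u
Accessibility: uRu, uRv, uRw, vRu, vRv, vRw, wRu, wRv, wRw
Branch closes: p2 and not p2 both at u.
(One branch shown.) All branches close.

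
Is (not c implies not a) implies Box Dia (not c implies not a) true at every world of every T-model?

No, not valid

Tableau for the negation not ((not c implies not a) implies Box Dia (not c implies not a)):
1. not ((not c implies not a) implies Box Dia (not c implies not a)), w0
2. not c implies not a, w0   [neg-implies-rule on 1]
3. not Box Dia (not c implies not a), w0   [neg-implies-rule on 1]
4. not a, w0   [implies-rule on 2 (branches; this branch)]
5. not Dia (not c implies not a), w1   [neg-Box-rule on 3: fresh world w1, w0Rw1]
6. not (not c implies not a), w1   [neg-Dia-rule on 5 via w1Rw1]
7. not c, w1   [neg-implies-rule on 6]
8. a, w1   [neg-implies-rule on 6]
Accessibility: w0Rw0, w0Rw1, w1Rw1
The negation has an open branch (countermodel exists).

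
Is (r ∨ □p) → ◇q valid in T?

Tableau for the negation ¬((r ∨ □p) → ◇q):
1. ¬((r ∨ □p) → ◇q), u
2. r ∨ □p, u
3. ¬◇q, u
4. ¬q, u
5. □p, u
6. p, u
Accessibility: uRu
The negation has an open branch (countermodel exists).

Invalid (countermodel exists)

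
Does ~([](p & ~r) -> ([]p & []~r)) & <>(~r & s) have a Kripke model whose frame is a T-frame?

Unsatisfiable (every branch closes)

1. ~([](p & ~r) -> ([]p & []~r)) & <>(~r & s), u
2. ~([](p & ~r) -> ([]p & []~r)), u
3. <>(~r & s), u
4. [](p & ~r), u
5. ~([]p & []~r), u
6. p & ~r, u
7. p, u
8. ~r, u
9. ~[]~r, u
10. ~r & s, v
11. ~r, v
12. s, v
13. p & ~r, v
14. p, v
15. r, w
16. p & ~r, w
17. p, w
18. ~r, w
Accessibility: uRu, uRv, uRw, vRv, wRw
Branch closes: r and ~r both at w.
Every branch closes; the branch above is one of them.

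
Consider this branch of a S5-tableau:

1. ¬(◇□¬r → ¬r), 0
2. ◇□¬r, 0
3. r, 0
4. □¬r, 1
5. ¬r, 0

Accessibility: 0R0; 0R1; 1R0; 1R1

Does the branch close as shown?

Yes, closed

Both r and ¬r appear at 0.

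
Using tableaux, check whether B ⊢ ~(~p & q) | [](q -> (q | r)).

Tableau for the negation ~(~(~p & q) | [](q -> (q | r))):
1. ~(~(~p & q) | [](q -> (q | r))), w0
2. ~p & q, w0
3. ~[](q -> (q | r)), w0
4. ~p, w0
5. q, w0
6. ~(q -> (q | r)), w1
7. q, w1
8. ~(q | r), w1
9. ~q, w1
10. ~r, w1
Accessibility: w0Rw0, w0Rw1, w1Rw0, w1Rw1
Branch closes: q and ~q both at w1.
Every branch of the negation's tableau closes; the branch above is one of them.

Valid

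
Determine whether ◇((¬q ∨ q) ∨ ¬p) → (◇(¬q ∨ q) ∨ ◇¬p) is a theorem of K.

Tableau for the negation ¬(◇((¬q ∨ q) ∨ ¬p) → (◇(¬q ∨ q) ∨ ◇¬p)):
1. ¬(◇((¬q ∨ q) ∨ ¬p) → (◇(¬q ∨ q) ∨ ◇¬p)), w0
2. ◇((¬q ∨ q) ∨ ¬p), w0
3. ¬(◇(¬q ∨ q) ∨ ◇¬p), w0
4. ¬◇(¬q ∨ q), w0
5. ¬◇¬p, w0
6. (¬q ∨ q) ∨ ¬p, w1
7. ¬(¬q ∨ q), w1
8. q, w1
9. ¬q, w1
Accessibility: w0Rw1
Branch closes: q and ¬q both at w1.
All branches of the negation close; one closing branch shown above.

Valid in K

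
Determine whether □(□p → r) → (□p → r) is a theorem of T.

Tableau for the negation ¬(□(□p → r) → (□p → r)):
1. ¬(□(□p → r) → (□p → r)), 0
2. □(□p → r), 0
3. ¬(□p → r), 0
4. □p, 0
5. ¬r, 0
6. □p → r, 0
7. p, 0
8. ¬□p, 0
9. ¬p, 1
10. □p → r, 1
11. p, 1
Accessibility: 0R0, 0R1, 1R1
Branch closes: p and ¬p both at 1.
Every branch of the negation's tableau closes; the branch above is one of them.

Valid in T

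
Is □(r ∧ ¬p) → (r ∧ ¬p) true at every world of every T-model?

Valid in T

Tableau for the negation ¬(□(r ∧ ¬p) → (r ∧ ¬p)):
1. ¬(□(r ∧ ¬p) → (r ∧ ¬p)), 0
2. □(r ∧ ¬p), 0
3. ¬(r ∧ ¬p), 0
4. r ∧ ¬p, 0
5. r, 0
6. ¬p, 0
7. p, 0
Accessibility: 0R0
Branch closes: p and ¬p both at 0.
Every branch of the negation's tableau closes; the branch above is one of them.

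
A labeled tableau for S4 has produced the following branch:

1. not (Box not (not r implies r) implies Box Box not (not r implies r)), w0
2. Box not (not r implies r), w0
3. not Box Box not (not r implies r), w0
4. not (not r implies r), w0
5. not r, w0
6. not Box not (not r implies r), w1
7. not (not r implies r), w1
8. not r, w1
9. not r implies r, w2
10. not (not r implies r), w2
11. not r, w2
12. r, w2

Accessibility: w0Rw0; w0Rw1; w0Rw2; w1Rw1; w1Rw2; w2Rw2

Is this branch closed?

Closed

Both r and not r appear at w2.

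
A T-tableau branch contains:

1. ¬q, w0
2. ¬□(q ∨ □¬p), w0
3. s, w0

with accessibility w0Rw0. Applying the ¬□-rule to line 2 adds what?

a fresh world w1 with w0Rw1, and ¬(q ∨ □¬p) at w1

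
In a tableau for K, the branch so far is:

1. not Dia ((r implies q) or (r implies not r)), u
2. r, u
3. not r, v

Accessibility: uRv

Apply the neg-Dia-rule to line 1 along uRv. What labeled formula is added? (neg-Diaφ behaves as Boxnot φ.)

neg-Diaφ behaves as Boxnot φ: propagate the negated body to each accessible world.

not ((r implies q) or (r implies not r)), v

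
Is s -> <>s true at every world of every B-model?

Yes, valid

Tableau for the negation ~(s -> <>s):
1. ~(s -> <>s), 0
2. s, 0
3. ~<>s, 0
4. ~s, 0
Accessibility: 0R0
Branch closes: s and ~s both at 0.
Every branch of the negation's tableau closes; the branch above is one of them.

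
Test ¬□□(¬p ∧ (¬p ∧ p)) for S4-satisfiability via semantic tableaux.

1. ¬□□(¬p ∧ (¬p ∧ p)), 0
2. ¬□(¬p ∧ (¬p ∧ p)), 1
3. ¬(¬p ∧ (¬p ∧ p)), 2
4. ¬(¬p ∧ p), 2
5. ¬p, 2
Accessibility: 0R0, 0R1, 0R2, 1R1, 1R2, 2R2

Satisfiable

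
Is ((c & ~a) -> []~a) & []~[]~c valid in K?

No, not valid

Tableau for the negation ~(((c & ~a) -> []~a) & []~[]~c):
1. ~(((c & ~a) -> []~a) & []~[]~c), u
2. ~[]~[]~c, u
3. []~c, v
Accessibility: uRv
The negation has an open branch (countermodel exists).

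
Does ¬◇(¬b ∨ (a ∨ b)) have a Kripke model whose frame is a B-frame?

1. ¬◇(¬b ∨ (a ∨ b)), w0
2. ¬(¬b ∨ (a ∨ b)), w0
3. b, w0
4. ¬(a ∨ b), w0
5. ¬a, w0
6. ¬b, w0
Accessibility: w0Rw0
Branch closes: b and ¬b both at w0.
All branches of the tableau close; one closing branch shown above.

No, unsatisfiable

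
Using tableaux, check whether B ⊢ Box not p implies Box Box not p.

No, not valid

Tableau for the negation not (Box not p implies Box Box not p):
1. not (Box not p implies Box Box not p), w0
2. Box not p, w0
3. not Box Box not p, w0
4. not p, w0
5. not Box not p, w1
6. not p, w1
7. p, w2
Accessibility: w0Rw0, w0Rw1, w1Rw0, w1Rw1, w1Rw2, w2Rw1, w2Rw2
The negation has an open branch (countermodel exists).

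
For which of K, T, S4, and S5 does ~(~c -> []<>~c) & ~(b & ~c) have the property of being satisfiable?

K, T, S4

S4-tableau for the formula:
1. ~(~c -> []<>~c) & ~(b & ~c), u
2. ~(~c -> []<>~c), u
3. ~(b & ~c), u
4. ~c, u
5. ~[]<>~c, u
6. ~b, u
7. ~<>~c, v
8. c, v
Accessibility: uRu, uRv, vRv
Complete open branch: satisfiable in S4, hence also in K, T (this S4-model is also a K-model and a T-model).
S5-tableau for the formula:
1. ~(~c -> []<>~c) & ~(b & ~c), u
2. ~(~c -> []<>~c), u
3. ~(b & ~c), u
4. ~c, u
5. ~[]<>~c, u
6. ~b, u
7. ~<>~c, v
8. c, u
Accessibility: uRu, uRv, vRu, vRv
Branch closes: c and ~c both at u.
Every branch closes (one shown): unsatisfiable in S5.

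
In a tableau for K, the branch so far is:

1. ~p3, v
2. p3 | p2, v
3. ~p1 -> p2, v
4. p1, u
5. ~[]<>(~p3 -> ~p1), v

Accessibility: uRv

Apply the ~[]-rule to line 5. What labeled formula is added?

a fresh world w with vRw, and ~<>(~p3 -> ~p1) at w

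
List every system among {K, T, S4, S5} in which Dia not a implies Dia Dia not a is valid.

T-tableau for the negation not (Dia not a implies Dia Dia not a):
1. not (Dia not a implies Dia Dia not a), u
2. Dia not a, u
3. not Dia Dia not a, u
4. not Dia not a, u
5. a, u
6. not a, v
7. not Dia not a, v
8. a, v
Accessibility: uRu, uRv, vRv
Branch closes: a and not a both at v.
Every branch closes (one shown): valid in T, hence also in S4, S5 (every theorem of T is a theorem of S4 and S5).
K-tableau for the negation not (Dia not a implies Dia Dia not a):
1. not (Dia not a implies Dia Dia not a), u
2. Dia not a, u
3. not Dia Dia not a, u
4. not a, v
5. not Dia not a, v
Accessibility: uRv
Complete open branch: countermodel on a K-frame, so not valid in K.

T, S4, S5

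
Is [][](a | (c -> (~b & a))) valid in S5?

Tableau for the negation ~[][](a | (c -> (~b & a))):
1. ~[][](a | (c -> (~b & a))), u
2. ~[](a | (c -> (~b & a))), v
3. ~(a | (c -> (~b & a))), w
4. ~a, w
5. ~(c -> (~b & a)), w
6. c, w
7. ~(~b & a), w
Accessibility: uRu, uRv, uRw, vRu, vRv, vRw, wRu, wRv, wRw
The negation has an open branch (countermodel exists).

No, not valid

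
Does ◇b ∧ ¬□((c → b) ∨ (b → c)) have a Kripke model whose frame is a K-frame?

1. ◇b ∧ ¬□((c → b) ∨ (b → c)), 0
2. ◇b, 0
3. ¬□((c → b) ∨ (b → c)), 0
4. b, 1
5. ¬((c → b) ∨ (b → c)), 2
6. ¬(c → b), 2
7. ¬(b → c), 2
8. c, 2
9. ¬b, 2
10. b, 2
11. ¬c, 2
Accessibility: 0R1, 0R2
Branch closes: b and ¬b both at 2.
All branches of the tableau close; one closing branch shown above.

Unsatisfiable (every branch closes)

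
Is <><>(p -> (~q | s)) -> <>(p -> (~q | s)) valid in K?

Not valid

Tableau for the negation ~(<><>(p -> (~q | s)) -> <>(p -> (~q | s))):
1. ~(<><>(p -> (~q | s)) -> <>(p -> (~q | s))), 0
2. <><>(p -> (~q | s)), 0
3. ~<>(p -> (~q | s)), 0
4. <>(p -> (~q | s)), 1
5. ~(p -> (~q | s)), 1
6. p, 1
7. ~(~q | s), 1
8. q, 1
9. ~s, 1
10. p -> (~q | s), 2
11. ~q | s, 2
12. s, 2
Accessibility: 0R1, 1R2
The negation has an open branch (countermodel exists).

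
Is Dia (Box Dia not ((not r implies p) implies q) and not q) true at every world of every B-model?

Invalid (countermodel exists)

Tableau for the negation not Dia (Box Dia not ((not r implies p) implies q) and not q):
1. not Dia (Box Dia not ((not r implies p) implies q) and not q), u
2. not (Box Dia not ((not r implies p) implies q) and not q), u   [neg-Dia-rule on 1 via uRu]
3. q, u   [neg-and-rule on 2 (branches; this branch)]
Accessibility: uRu
The negation has an open branch (countermodel exists).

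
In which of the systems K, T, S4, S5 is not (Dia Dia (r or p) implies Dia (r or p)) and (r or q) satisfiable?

K, T

T-tableau for the formula:
1. not (Dia Dia (r or p) implies Dia (r or p)) and (r or q), 0
2. not (Dia Dia (r or p) implies Dia (r or p)), 0
3. r or q, 0
4. Dia Dia (r or p), 0
5. not Dia (r or p), 0
6. not (r or p), 0
7. not r, 0
8. not p, 0
9. q, 0
10. Dia (r or p), 1
11. not (r or p), 1
12. not r, 1
13. not p, 1
14. r or p, 2
15. p, 2
Accessibility: 0R0, 0R1, 1R1, 1R2, 2R2
Complete open branch: satisfiable in T, hence also in K (this T-model is also a K-model).
S4-tableau for the formula:
1. not (Dia Dia (r or p) implies Dia (r or p)) and (r or q), 0
2. not (Dia Dia (r or p) implies Dia (r or p)), 0
3. r or q, 0
4. Dia Dia (r or p), 0
5. not Dia (r or p), 0
6. not (r or p), 0
7. not r, 0
8. not p, 0
9. q, 0
10. Dia (r or p), 1
11. not (r or p), 1
12. not r, 1
13. not p, 1
14. r or p, 2
15. not (r or p), 2
16. not r, 2
17. not p, 2
18. p, 2
Accessibility: 0R0, 0R1, 0R2, 1R1, 1R2, 2R2
Branch closes: p and not p both at 2.
Every branch closes (one shown): unsatisfiable in S4, hence also in S5 (every S5-frame is an S4-frame).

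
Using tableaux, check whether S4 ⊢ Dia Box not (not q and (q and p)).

Valid

Tableau for the negation not Dia Box not (not q and (q and p)):
1. not Dia Box not (not q and (q and p)), w0
2. not Box not (not q and (q and p)), w0
3. not q and (q and p), w1
4. not q, w1
5. q and p, w1
6. q, w1
7. p, w1
Accessibility: w0Rw0, w0Rw1, w1Rw1
Branch closes: q and not q both at w1.
All branches of the negation close; one closing branch shown above.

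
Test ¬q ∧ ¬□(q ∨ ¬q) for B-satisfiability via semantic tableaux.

1. ¬q ∧ ¬□(q ∨ ¬q), u
2. ¬q, u   [∧-rule on 1]
3. ¬□(q ∨ ¬q), u   [∧-rule on 1]
4. ¬(q ∨ ¬q), v   [¬□-rule on 3: fresh world v, uRv]
5. ¬q, v   [¬∨-rule on 4]
6. q, v   [¬∨-rule on 4]
Accessibility: uRu, uRv, vRu, vRv
Branch closes: q and ¬q both at v.
(One branch shown.) All branches close.

No, unsatisfiable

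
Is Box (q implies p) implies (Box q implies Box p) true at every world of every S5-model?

Tableau for the negation not (Box (q implies p) implies (Box q implies Box p)):
1. not (Box (q implies p) implies (Box q implies Box p)), w0
2. Box (q implies p), w0
3. not (Box q implies Box p), w0
4. Box q, w0
5. not Box p, w0
6. q implies p, w0
7. q, w0
8. p, w0
9. not p, w1
10. q implies p, w1
11. q, w1
12. p, w1
Accessibility: w0Rw0, w0Rw1, w1Rw0, w1Rw1
Branch closes: p and not p both at w1.
Every branch of the negation's tableau closes; the branch above is one of them.

Valid in S5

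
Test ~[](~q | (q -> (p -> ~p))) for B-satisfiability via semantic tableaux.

Satisfiable (open branch found)

1. ~[](~q | (q -> (p -> ~p))), w0
2. ~(~q | (q -> (p -> ~p))), w1
3. q, w1
4. ~(q -> (p -> ~p)), w1
5. ~(p -> ~p), w1
6. p, w1
Accessibility: w0Rw0, w0Rw1, w1Rw0, w1Rw1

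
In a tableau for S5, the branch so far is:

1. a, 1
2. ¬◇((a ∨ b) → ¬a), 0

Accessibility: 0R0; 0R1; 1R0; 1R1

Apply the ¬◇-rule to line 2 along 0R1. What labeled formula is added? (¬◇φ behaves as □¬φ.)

¬((a ∨ b) → ¬a), 1

¬◇φ behaves as □¬φ: propagate the negated body to each accessible world.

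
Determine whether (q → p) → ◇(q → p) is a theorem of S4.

Tableau for the negation ¬((q → p) → ◇(q → p)):
1. ¬((q → p) → ◇(q → p)), u
2. q → p, u
3. ¬◇(q → p), u
4. ¬(q → p), u
5. q, u
6. ¬p, u
7. p, u
Accessibility: uRu
Branch closes: p and ¬p both at u.
Every branch of the negation's tableau closes; the branch above is one of them.

Valid in S4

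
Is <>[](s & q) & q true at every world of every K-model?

Invalid (countermodel exists)

Tableau for the negation ~(<>[](s & q) & q):
1. ~(<>[](s & q) & q), 0
2. ~q, 0
The negation has an open branch (countermodel exists).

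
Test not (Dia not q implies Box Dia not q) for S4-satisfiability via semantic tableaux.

1. not (Dia not q implies Box Dia not q), w0
2. Dia not q, w0
3. not Box Dia not q, w0
4. not q, w1
5. not Dia not q, w2
6. q, w2
Accessibility: w0Rw0, w0Rw1, w0Rw2, w1Rw1, w2Rw2

Satisfiable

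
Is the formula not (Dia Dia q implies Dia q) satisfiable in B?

1. not (Dia Dia q implies Dia q), 0
2. Dia Dia q, 0
3. not Dia q, 0
4. not q, 0
5. Dia q, 1
6. not q, 1
7. q, 2
Accessibility: 0R0, 0R1, 1R0, 1R1, 1R2, 2R1, 2R2

Yes, satisfiable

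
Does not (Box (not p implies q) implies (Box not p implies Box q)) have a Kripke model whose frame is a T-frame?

1. not (Box (not p implies q) implies (Box not p implies Box q)), u
2. Box (not p implies q), u
3. not (Box not p implies Box q), u
4. Box not p, u
5. not Box q, u
6. not p implies q, u
7. not p, u
8. q, u
9. not q, v
10. not p implies q, v
11. not p, v
12. q, v
Accessibility: uRu, uRv, vRv
Branch closes: q and not q both at v.
(One branch shown.) All branches close.

Unsatisfiable (every branch closes)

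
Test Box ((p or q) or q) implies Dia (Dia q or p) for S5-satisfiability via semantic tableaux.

1. Box ((p or q) or q) implies Dia (Dia q or p), w0
2. Dia (Dia q or p), w0
3. Dia q or p, w1
4. p, w1
Accessibility: w0Rw0, w0Rw1, w1Rw0, w1Rw1

Satisfiable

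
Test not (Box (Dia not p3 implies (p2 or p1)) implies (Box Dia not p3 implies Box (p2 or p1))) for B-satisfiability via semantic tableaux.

No, unsatisfiable

1. not (Box (Dia not p3 implies (p2 or p1)) implies (Box Dia not p3 implies Box (p2 or p1))), u
2. Box (Dia not p3 implies (p2 or p1)), u
3. not (Box Dia not p3 implies Box (p2 or p1)), u
4. Box Dia not p3, u
5. not Box (p2 or p1), u
6. Dia not p3 implies (p2 or p1), u
7. Dia not p3, u
8. p2 or p1, u
9. p1, u
10. not (p2 or p1), v
11. not p2, v
12. not p1, v
13. Dia not p3 implies (p2 or p1), v
14. Dia not p3, v
15. not Dia not p3, v
16. p3, u
17. p3, v
18. not p3, w
19. Dia not p3 implies (p2 or p1), w
20. Dia not p3, w
21. p2 or p1, w
22. p1, w
23. not p3, x
24. p3, x
Accessibility: uRu, uRv, uRw, vRu, vRv, vRx, wRu, wRw, xRv, xRx
Branch closes: p3 and not p3 both at x.
(One branch shown.) All branches close.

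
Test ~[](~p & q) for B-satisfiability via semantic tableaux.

Satisfiable

1. ~[](~p & q), w0
2. ~(~p & q), w1
3. ~q, w1
Accessibility: w0Rw0, w0Rw1, w1Rw0, w1Rw1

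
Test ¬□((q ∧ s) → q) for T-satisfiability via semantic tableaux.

1. ¬□((q ∧ s) → q), u
2. ¬((q ∧ s) → q), v
3. q ∧ s, v
4. ¬q, v
5. q, v
6. s, v
Accessibility: uRu, uRv, vRv
Branch closes: q and ¬q both at v.
(One branch shown.) All branches close.

Unsatisfiable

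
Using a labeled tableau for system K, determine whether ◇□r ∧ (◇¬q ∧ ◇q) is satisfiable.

Satisfiable

1. ◇□r ∧ (◇¬q ∧ ◇q), u
2. ◇□r, u
3. ◇¬q ∧ ◇q, u
4. ◇¬q, u
5. ◇q, u
6. □r, v
7. ¬q, w
8. q, x
Accessibility: uRv, uRw, uRx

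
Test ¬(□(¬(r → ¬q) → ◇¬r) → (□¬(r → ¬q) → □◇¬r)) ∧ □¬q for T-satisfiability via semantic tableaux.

1. ¬(□(¬(r → ¬q) → ◇¬r) → (□¬(r → ¬q) → □◇¬r)) ∧ □¬q, w0
2. ¬(□(¬(r → ¬q) → ◇¬r) → (□¬(r → ¬q) → □◇¬r)), w0   [∧-rule on 1]
3. □¬q, w0   [∧-rule on 1]
4. □(¬(r → ¬q) → ◇¬r), w0   [¬→-rule on 2]
5. ¬(□¬(r → ¬q) → □◇¬r), w0   [¬→-rule on 2]
6. □¬(r → ¬q), w0   [¬→-rule on 5]
7. ¬□◇¬r, w0   [¬→-rule on 5]
8. ¬q, w0   [□-rule on 3 via w0Rw0]
9. ¬(r → ¬q) → ◇¬r, w0   [□-rule on 4 via w0Rw0]
10. ¬(r → ¬q), w0   [□-rule on 6 via w0Rw0]
11. r, w0   [¬→-rule on 10]
12. q, w0   [¬→-rule on 10]
Accessibility: w0Rw0
Branch closes: q and ¬q both at w0.
Every branch closes; the branch above is one of them.

No, unsatisfiable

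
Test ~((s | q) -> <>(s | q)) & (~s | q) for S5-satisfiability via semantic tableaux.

1. ~((s | q) -> <>(s | q)) & (~s | q), u
2. ~((s | q) -> <>(s | q)), u
3. ~s | q, u
4. s | q, u
5. ~<>(s | q), u
6. ~(s | q), u
7. ~s, u
8. ~q, u
9. q, u
Accessibility: uRu
Branch closes: q and ~q both at u.
All branches of the tableau close; one closing branch shown above.

Unsatisfiable (every branch closes)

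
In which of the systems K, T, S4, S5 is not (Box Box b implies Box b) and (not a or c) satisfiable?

K-tableau for the formula:
1. not (Box Box b implies Box b) and (not a or c), 0
2. not (Box Box b implies Box b), 0   [and-rule on 1]
3. not a or c, 0   [and-rule on 1]
4. Box Box b, 0   [neg-implies-rule on 2]
5. not Box b, 0   [neg-implies-rule on 2]
6. c, 0   [or-rule on 3 (branches; this branch)]
7. not b, 1   [neg-Box-rule on 5: fresh world 1, 0R1]
8. Box b, 1   [Box-rule on 4 via 0R1]
Accessibility: 0R1
Complete open branch: satisfiable in K.
T-tableau for the formula:
1. not (Box Box b implies Box b) and (not a or c), 0
2. not (Box Box b implies Box b), 0   [and-rule on 1]
3. not a or c, 0   [and-rule on 1]
4. Box Box b, 0   [neg-implies-rule on 2]
5. not Box b, 0   [neg-implies-rule on 2]
6. Box b, 0   [Box-rule on 4 via 0R0]
7. b, 0   [Box-rule on 6 via 0R0]
8. c, 0   [or-rule on 3 (branches; this branch)]
9. not b, 1   [neg-Box-rule on 5: fresh world 1, 0R1]
10. Box b, 1   [Box-rule on 4 via 0R1]
11. b, 1   [Box-rule on 6 via 0R1]
Accessibility: 0R0, 0R1, 1R1
Branch closes: b and not b both at 1.
Every branch closes (one shown): unsatisfiable in T, hence also in S4, S5 (every S4/S5-frame is a T-frame).

K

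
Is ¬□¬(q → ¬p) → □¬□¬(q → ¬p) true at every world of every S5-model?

Tableau for the negation ¬(¬□¬(q → ¬p) → □¬□¬(q → ¬p)):
1. ¬(¬□¬(q → ¬p) → □¬□¬(q → ¬p)), 0
2. ¬□¬(q → ¬p), 0
3. ¬□¬□¬(q → ¬p), 0
4. q → ¬p, 1
5. ¬p, 1
6. □¬(q → ¬p), 2
7. ¬(q → ¬p), 0
8. q, 0
9. p, 0
10. ¬(q → ¬p), 1
11. q, 1
12. p, 1
Accessibility: 0R0, 0R1, 0R2, 1R0, 1R1, 1R2, 2R0, 2R1, 2R2
Branch closes: p and ¬p both at 1.
Every branch of the negation's tableau closes; the branch above is one of them.

Valid in S5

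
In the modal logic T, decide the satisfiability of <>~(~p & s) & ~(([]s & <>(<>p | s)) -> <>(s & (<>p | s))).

Unsatisfiable (every branch closes)

1. <>~(~p & s) & ~(([]s & <>(<>p | s)) -> <>(s & (<>p | s))), u
2. <>~(~p & s), u
3. ~(([]s & <>(<>p | s)) -> <>(s & (<>p | s))), u
4. []s & <>(<>p | s), u
5. ~<>(s & (<>p | s)), u
6. []s, u
7. <>(<>p | s), u
8. ~(s & (<>p | s)), u
9. s, u
10. ~(<>p | s), u
11. ~<>p, u
12. ~s, u
Accessibility: uRu
Branch closes: s and ~s both at u.
(One branch shown.) All branches close.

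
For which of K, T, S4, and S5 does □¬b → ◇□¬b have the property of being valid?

K-tableau for the negation ¬(□¬b → ◇□¬b):
1. ¬(□¬b → ◇□¬b), w0
2. □¬b, w0
3. ¬◇□¬b, w0
Complete open branch: countermodel on a K-frame, so not valid in K.
T-tableau for the negation ¬(□¬b → ◇□¬b):
1. ¬(□¬b → ◇□¬b), w0
2. □¬b, w0
3. ¬◇□¬b, w0
4. ¬b, w0
5. ¬□¬b, w0
6. b, w1
7. ¬b, w1
Accessibility: w0Rw0, w0Rw1, w1Rw1
Branch closes: b and ¬b both at w1.
Every branch closes (one shown): valid in T, hence also in S4, S5 (every theorem of T is a theorem of S4 and S5).

T, S4, S5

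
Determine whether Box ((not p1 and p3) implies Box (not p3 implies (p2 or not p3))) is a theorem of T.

Tableau for the negation not Box ((not p1 and p3) implies Box (not p3 implies (p2 or not p3))):
1. not Box ((not p1 and p3) implies Box (not p3 implies (p2 or not p3))), 0
2. not ((not p1 and p3) implies Box (not p3 implies (p2 or not p3))), 1
3. not p1 and p3, 1
4. not Box (not p3 implies (p2 or not p3)), 1
5. not p1, 1
6. p3, 1
7. not (not p3 implies (p2 or not p3)), 2
8. not p3, 2
9. not (p2 or not p3), 2
10. not p2, 2
11. p3, 2
Accessibility: 0R0, 0R1, 1R1, 1R2, 2R2
Branch closes: p3 and not p3 both at 2.
Every branch of the negation's tableau closes; the branch above is one of them.

Yes, valid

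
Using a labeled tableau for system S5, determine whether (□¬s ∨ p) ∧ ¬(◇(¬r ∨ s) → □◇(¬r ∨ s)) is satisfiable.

1. (□¬s ∨ p) ∧ ¬(◇(¬r ∨ s) → □◇(¬r ∨ s)), 0
2. □¬s ∨ p, 0   [∧-rule on 1]
3. ¬(◇(¬r ∨ s) → □◇(¬r ∨ s)), 0   [∧-rule on 1]
4. ◇(¬r ∨ s), 0   [¬→-rule on 3]
5. ¬□◇(¬r ∨ s), 0   [¬→-rule on 3]
6. □¬s, 0   [∨-rule on 2 (branches; this branch)]
7. ¬s, 0   [□-rule on 6 via 0R0]
8. ¬r ∨ s, 1   [◇-rule on 4: fresh world 1, 0R1]
9. ¬s, 1   [□-rule on 6 via 0R1]
10. ¬r, 1   [∨-rule on 8 (branches; this branch)]
11. ¬◇(¬r ∨ s), 2   [¬□-rule on 5: fresh world 2, 0R2]
12. ¬s, 2   [□-rule on 6 via 0R2]
13. ¬(¬r ∨ s), 0   [¬◇-rule on 11 via 2R0]
14. r, 0   [¬∨-rule on 13]
15. ¬(¬r ∨ s), 1   [¬◇-rule on 11 via 2R1]
16. r, 1   [¬∨-rule on 15]
Accessibility: 0R0, 0R1, 0R2, 1R0, 1R1, 1R2, 2R0, 2R1, 2R2
Branch closes: r and ¬r both at 1.
Every branch closes; the branch above is one of them.

No, unsatisfiable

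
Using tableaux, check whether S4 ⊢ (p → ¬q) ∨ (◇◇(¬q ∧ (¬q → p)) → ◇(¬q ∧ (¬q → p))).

Valid in S4

Tableau for the negation ¬((p → ¬q) ∨ (◇◇(¬q ∧ (¬q → p)) → ◇(¬q ∧ (¬q → p)))):
1. ¬((p → ¬q) ∨ (◇◇(¬q ∧ (¬q → p)) → ◇(¬q ∧ (¬q → p)))), u
2. ¬(p → ¬q), u
3. ¬(◇◇(¬q ∧ (¬q → p)) → ◇(¬q ∧ (¬q → p))), u
4. p, u
5. q, u
6. ◇◇(¬q ∧ (¬q → p)), u
7. ¬◇(¬q ∧ (¬q → p)), u
8. ¬(¬q ∧ (¬q → p)), u
9. ◇(¬q ∧ (¬q → p)), v
10. ¬(¬q ∧ (¬q → p)), v
11. ¬(¬q → p), v
12. ¬q, v
13. ¬p, v
14. ¬q ∧ (¬q → p), w
15. ¬q, w
16. ¬q → p, w
17. ¬(¬q ∧ (¬q → p)), w
18. p, w
19. ¬(¬q → p), w
20. ¬p, w
Accessibility: uRu, uRv, uRw, vRv, vRw, wRw
Branch closes: p and ¬p both at w.
All branches of the negation close; one closing branch shown above.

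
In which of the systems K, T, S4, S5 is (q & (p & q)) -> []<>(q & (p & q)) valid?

S5

S5-tableau for the negation ~((q & (p & q)) -> []<>(q & (p & q))):
1. ~((q & (p & q)) -> []<>(q & (p & q))), u
2. q & (p & q), u
3. ~[]<>(q & (p & q)), u
4. q, u
5. p & q, u
6. p, u
7. ~<>(q & (p & q)), v
8. ~(q & (p & q)), u
9. ~(q & (p & q)), v
10. ~(p & q), u
11. ~(p & q), v
12. ~q, u
Accessibility: uRu, uRv, vRu, vRv
Branch closes: q and ~q both at u.
Every branch closes (one shown): valid in S5.
S4-tableau for the negation ~((q & (p & q)) -> []<>(q & (p & q))):
1. ~((q & (p & q)) -> []<>(q & (p & q))), u
2. q & (p & q), u
3. ~[]<>(q & (p & q)), u
4. q, u
5. p & q, u
6. p, u
7. ~<>(q & (p & q)), v
8. ~(q & (p & q)), v
9. ~(p & q), v
10. ~q, v
Accessibility: uRu, uRv, vRv
Complete open branch: countermodel on an S4-frame, so not valid in S4, nor in K, T (the same frame is also a K-frame and a T-frame).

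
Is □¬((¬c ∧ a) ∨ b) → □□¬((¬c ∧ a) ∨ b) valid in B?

Tableau for the negation ¬(□¬((¬c ∧ a) ∨ b) → □□¬((¬c ∧ a) ∨ b)):
1. ¬(□¬((¬c ∧ a) ∨ b) → □□¬((¬c ∧ a) ∨ b)), w0
2. □¬((¬c ∧ a) ∨ b), w0
3. ¬□□¬((¬c ∧ a) ∨ b), w0
4. ¬((¬c ∧ a) ∨ b), w0
5. ¬(¬c ∧ a), w0
6. ¬b, w0
7. ¬a, w0
8. ¬□¬((¬c ∧ a) ∨ b), w1
9. ¬((¬c ∧ a) ∨ b), w1
10. ¬(¬c ∧ a), w1
11. ¬b, w1
12. ¬a, w1
13. (¬c ∧ a) ∨ b, w2
14. b, w2
Accessibility: w0Rw0, w0Rw1, w1Rw0, w1Rw1, w1Rw2, w2Rw1, w2Rw2
The negation has an open branch (countermodel exists).

Invalid (countermodel exists)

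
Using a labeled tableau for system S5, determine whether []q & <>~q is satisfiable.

1. []q & <>~q, 0
2. []q, 0
3. <>~q, 0
4. q, 0
5. ~q, 1
6. q, 1
Accessibility: 0R0, 0R1, 1R0, 1R1
Branch closes: q and ~q both at 1.
All branches of the tableau close; one closing branch shown above.

No, unsatisfiable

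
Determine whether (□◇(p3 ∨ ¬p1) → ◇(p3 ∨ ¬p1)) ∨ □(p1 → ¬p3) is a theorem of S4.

Yes, valid

Tableau for the negation ¬((□◇(p3 ∨ ¬p1) → ◇(p3 ∨ ¬p1)) ∨ □(p1 → ¬p3)):
1. ¬((□◇(p3 ∨ ¬p1) → ◇(p3 ∨ ¬p1)) ∨ □(p1 → ¬p3)), u
2. ¬(□◇(p3 ∨ ¬p1) → ◇(p3 ∨ ¬p1)), u
3. ¬□(p1 → ¬p3), u
4. □◇(p3 ∨ ¬p1), u
5. ¬◇(p3 ∨ ¬p1), u
6. ◇(p3 ∨ ¬p1), u
7. ¬(p3 ∨ ¬p1), u
8. ¬p3, u
9. p1, u
10. ¬(p1 → ¬p3), v
11. p1, v
12. p3, v
13. ◇(p3 ∨ ¬p1), v
14. ¬(p3 ∨ ¬p1), v
15. ¬p3, v
Accessibility: uRu, uRv, vRv
Branch closes: p3 and ¬p3 both at v.
Every branch of the negation's tableau closes; the branch above is one of them.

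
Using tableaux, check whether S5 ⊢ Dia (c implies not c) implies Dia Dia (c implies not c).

Valid in S5

Tableau for the negation not (Dia (c implies not c) implies Dia Dia (c implies not c)):
1. not (Dia (c implies not c) implies Dia Dia (c implies not c)), w0
2. Dia (c implies not c), w0
3. not Dia Dia (c implies not c), w0
4. not Dia (c implies not c), w0
5. not (c implies not c), w0
6. c, w0
7. c implies not c, w1
8. not Dia (c implies not c), w1
9. not (c implies not c), w1
10. c, w1
11. not c, w1
Accessibility: w0Rw0, w0Rw1, w1Rw0, w1Rw1
Branch closes: c and not c both at w1.
Every branch of the negation's tableau closes; the branch above is one of them.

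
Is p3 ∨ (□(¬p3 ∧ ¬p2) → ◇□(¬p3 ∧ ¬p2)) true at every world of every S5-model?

Yes, valid

Tableau for the negation ¬(p3 ∨ (□(¬p3 ∧ ¬p2) → ◇□(¬p3 ∧ ¬p2))):
1. ¬(p3 ∨ (□(¬p3 ∧ ¬p2) → ◇□(¬p3 ∧ ¬p2))), u
2. ¬p3, u   [¬∨-rule on 1]
3. ¬(□(¬p3 ∧ ¬p2) → ◇□(¬p3 ∧ ¬p2)), u   [¬∨-rule on 1]
4. □(¬p3 ∧ ¬p2), u   [¬→-rule on 3]
5. ¬◇□(¬p3 ∧ ¬p2), u   [¬→-rule on 3]
6. ¬p3 ∧ ¬p2, u   [□-rule on 4 via uRu]
7. ¬p2, u   [∧-rule on 6]
8. ¬□(¬p3 ∧ ¬p2), u   [¬◇-rule on 5 via uRu]
9. ¬(¬p3 ∧ ¬p2), v   [¬□-rule on 8: fresh world v, uRv]
10. ¬p3 ∧ ¬p2, v   [□-rule on 4 via uRv]
11. ¬p3, v   [∧-rule on 10]
12. ¬p2, v   [∧-rule on 10]
13. ¬□(¬p3 ∧ ¬p2), v   [¬◇-rule on 5 via uRv]
14. p2, v   [¬∧-rule on 9 (branches; this branch)]
Accessibility: uRu, uRv, vRu, vRv
Branch closes: p2 and ¬p2 both at v.
Every branch of the negation's tableau closes; the branch above is one of them.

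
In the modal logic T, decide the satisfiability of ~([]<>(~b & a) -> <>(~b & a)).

No, unsatisfiable

1. ~([]<>(~b & a) -> <>(~b & a)), 0
2. []<>(~b & a), 0   [~->-rule on 1]
3. ~<>(~b & a), 0   [~->-rule on 1]
4. <>(~b & a), 0   [[]-rule on 2 via 0R0]
5. ~(~b & a), 0   [~<>-rule on 3 via 0R0]
6. ~a, 0   [~&-rule on 5 (branches; this branch)]
7. ~b & a, 1   [<>-rule on 4: fresh world 1, 0R1]
8. ~b, 1   [&-rule on 7]
9. a, 1   [&-rule on 7]
10. <>(~b & a), 1   [[]-rule on 2 via 0R1]
11. ~(~b & a), 1   [~<>-rule on 3 via 0R1]
12. ~a, 1   [~&-rule on 11 (branches; this branch)]
Accessibility: 0R0, 0R1, 1R1
Branch closes: a and ~a both at 1.
Every branch closes; the branch above is one of them.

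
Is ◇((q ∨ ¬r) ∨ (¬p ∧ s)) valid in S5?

No, not valid

Tableau for the negation ¬◇((q ∨ ¬r) ∨ (¬p ∧ s)):
1. ¬◇((q ∨ ¬r) ∨ (¬p ∧ s)), 0
2. ¬((q ∨ ¬r) ∨ (¬p ∧ s)), 0
3. ¬(q ∨ ¬r), 0
4. ¬(¬p ∧ s), 0
5. ¬q, 0
6. r, 0
7. ¬s, 0
Accessibility: 0R0
The negation has an open branch (countermodel exists).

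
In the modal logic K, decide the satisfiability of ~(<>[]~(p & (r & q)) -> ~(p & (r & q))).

Satisfiable

1. ~(<>[]~(p & (r & q)) -> ~(p & (r & q))), w0
2. <>[]~(p & (r & q)), w0
3. p & (r & q), w0
4. p, w0
5. r & q, w0
6. r, w0
7. q, w0
8. []~(p & (r & q)), w1
Accessibility: w0Rw1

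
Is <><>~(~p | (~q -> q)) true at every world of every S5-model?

No, not valid

Tableau for the negation ~<><>~(~p | (~q -> q)):
1. ~<><>~(~p | (~q -> q)), w0
2. ~<>~(~p | (~q -> q)), w0   [~<>-rule on 1 via w0Rw0]
3. ~p | (~q -> q), w0   [~<>-rule on 2 via w0Rw0]
4. ~q -> q, w0   [|-rule on 3 (branches; this branch)]
5. q, w0   [->-rule on 4 (branches; this branch)]
Accessibility: w0Rw0
The negation has an open branch (countermodel exists).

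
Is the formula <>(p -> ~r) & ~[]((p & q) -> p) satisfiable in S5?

No, unsatisfiable

1. <>(p -> ~r) & ~[]((p & q) -> p), 0
2. <>(p -> ~r), 0
3. ~[]((p & q) -> p), 0
4. p -> ~r, 1
5. ~r, 1
6. ~((p & q) -> p), 2
7. p & q, 2
8. ~p, 2
9. p, 2
10. q, 2
Accessibility: 0R0, 0R1, 0R2, 1R0, 1R1, 1R2, 2R0, 2R1, 2R2
Branch closes: p and ~p both at 2.
All branches of the tableau close; one closing branch shown above.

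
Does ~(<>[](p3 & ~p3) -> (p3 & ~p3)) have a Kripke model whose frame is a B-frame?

1. ~(<>[](p3 & ~p3) -> (p3 & ~p3)), w0
2. <>[](p3 & ~p3), w0
3. ~(p3 & ~p3), w0
4. p3, w0
5. [](p3 & ~p3), w1
6. p3 & ~p3, w0
7. ~p3, w0
Accessibility: w0Rw0, w0Rw1, w1Rw0, w1Rw1
Branch closes: p3 and ~p3 both at w0.
All branches of the tableau close; one closing branch shown above.

Unsatisfiable (every branch closes)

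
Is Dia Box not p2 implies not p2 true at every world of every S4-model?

Tableau for the negation not (Dia Box not p2 implies not p2):
1. not (Dia Box not p2 implies not p2), u
2. Dia Box not p2, u
3. p2, u
4. Box not p2, v
5. not p2, v
Accessibility: uRu, uRv, vRv
The negation has an open branch (countermodel exists).

Invalid (countermodel exists)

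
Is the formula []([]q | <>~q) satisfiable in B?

Satisfiable (open branch found)

1. []([]q | <>~q), u
2. []q | <>~q, u
3. <>~q, u
4. ~q, v
5. []q | <>~q, v
6. <>~q, v
7. ~q, w
Accessibility: uRu, uRv, vRu, vRv, vRw, wRv, wRw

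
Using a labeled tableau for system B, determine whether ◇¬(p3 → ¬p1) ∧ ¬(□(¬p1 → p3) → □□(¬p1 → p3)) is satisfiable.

1. ◇¬(p3 → ¬p1) ∧ ¬(□(¬p1 → p3) → □□(¬p1 → p3)), w0
2. ◇¬(p3 → ¬p1), w0
3. ¬(□(¬p1 → p3) → □□(¬p1 → p3)), w0
4. □(¬p1 → p3), w0
5. ¬□□(¬p1 → p3), w0
6. ¬p1 → p3, w0
7. p3, w0
8. ¬(p3 → ¬p1), w1
9. p3, w1
10. p1, w1
11. ¬p1 → p3, w1
12. ¬□(¬p1 → p3), w2
13. ¬p1 → p3, w2
14. p3, w2
15. ¬(¬p1 → p3), w3
16. ¬p1, w3
17. ¬p3, w3
Accessibility: w0Rw0, w0Rw1, w0Rw2, w1Rw0, w1Rw1, w2Rw0, w2Rw2, w2Rw3, w3Rw2, w3Rw3

Satisfiable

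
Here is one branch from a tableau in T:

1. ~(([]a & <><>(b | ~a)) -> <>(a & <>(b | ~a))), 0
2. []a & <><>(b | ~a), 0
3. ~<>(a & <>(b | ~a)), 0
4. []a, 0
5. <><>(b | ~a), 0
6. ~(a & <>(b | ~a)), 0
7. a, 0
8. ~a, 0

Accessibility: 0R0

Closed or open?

Both a and ~a appear at 0.

Yes, closed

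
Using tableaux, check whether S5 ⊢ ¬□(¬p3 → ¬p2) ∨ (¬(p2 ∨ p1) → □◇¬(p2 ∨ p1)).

Tableau for the negation ¬(¬□(¬p3 → ¬p2) ∨ (¬(p2 ∨ p1) → □◇¬(p2 ∨ p1))):
1. ¬(¬□(¬p3 → ¬p2) ∨ (¬(p2 ∨ p1) → □◇¬(p2 ∨ p1))), u
2. □(¬p3 → ¬p2), u
3. ¬(¬(p2 ∨ p1) → □◇¬(p2 ∨ p1)), u
4. ¬(p2 ∨ p1), u
5. ¬□◇¬(p2 ∨ p1), u
6. ¬p2, u
7. ¬p1, u
8. ¬p3 → ¬p2, u
9. ¬◇¬(p2 ∨ p1), v
10. ¬p3 → ¬p2, v
11. p2 ∨ p1, u
12. p2 ∨ p1, v
13. ¬p2, v
14. p1, u
Accessibility: uRu, uRv, vRu, vRv
Branch closes: p1 and ¬p1 both at u.
Every branch of the negation's tableau closes; the branch above is one of them.

Valid in S5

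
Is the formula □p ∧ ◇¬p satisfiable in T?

No, unsatisfiable

1. □p ∧ ◇¬p, w0
2. □p, w0
3. ◇¬p, w0
4. p, w0
5. ¬p, w1
6. p, w1
Accessibility: w0Rw0, w0Rw1, w1Rw1
Branch closes: p and ¬p both at w1.
Every branch closes; the branch above is one of them.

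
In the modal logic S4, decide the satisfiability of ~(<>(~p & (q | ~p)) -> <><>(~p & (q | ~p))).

1. ~(<>(~p & (q | ~p)) -> <><>(~p & (q | ~p))), u
2. <>(~p & (q | ~p)), u
3. ~<><>(~p & (q | ~p)), u
4. ~<>(~p & (q | ~p)), u
5. ~(~p & (q | ~p)), u
6. ~(q | ~p), u
7. ~q, u
8. p, u
9. ~p & (q | ~p), v
10. ~p, v
11. q | ~p, v
12. ~<>(~p & (q | ~p)), v
13. ~(~p & (q | ~p)), v
14. ~(q | ~p), v
15. ~q, v
16. p, v
Accessibility: uRu, uRv, vRv
Branch closes: p and ~p both at v.
(One branch shown.) All branches close.

No, unsatisfiable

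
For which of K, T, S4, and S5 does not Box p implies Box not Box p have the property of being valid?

S5

S5-tableau for the negation not (not Box p implies Box not Box p):
1. not (not Box p implies Box not Box p), 0
2. not Box p, 0
3. not Box not Box p, 0
4. not p, 1
5. Box p, 2
6. p, 0
7. p, 1
Accessibility: 0R0, 0R1, 0R2, 1R0, 1R1, 1R2, 2R0, 2R1, 2R2
Branch closes: p and not p both at 1.
Every branch closes (one shown): valid in S5.
S4-tableau for the negation not (not Box p implies Box not Box p):
1. not (not Box p implies Box not Box p), 0
2. not Box p, 0
3. not Box not Box p, 0
4. not p, 1
5. Box p, 2
6. p, 2
Accessibility: 0R0, 0R1, 0R2, 1R1, 2R2
Complete open branch: countermodel on an S4-frame, so not valid in S4, nor in K, T (the same frame is also a K-frame and a T-frame).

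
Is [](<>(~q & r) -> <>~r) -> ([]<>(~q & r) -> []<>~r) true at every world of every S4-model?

Tableau for the negation ~([](<>(~q & r) -> <>~r) -> ([]<>(~q & r) -> []<>~r)):
1. ~([](<>(~q & r) -> <>~r) -> ([]<>(~q & r) -> []<>~r)), u
2. [](<>(~q & r) -> <>~r), u
3. ~([]<>(~q & r) -> []<>~r), u
4. []<>(~q & r), u
5. ~[]<>~r, u
6. <>(~q & r) -> <>~r, u
7. <>(~q & r), u
8. <>~r, u
9. ~<>~r, v
10. <>(~q & r) -> <>~r, v
11. <>(~q & r), v
12. r, v
13. <>~r, v
14. ~q & r, w
15. ~q, w
16. r, w
17. <>(~q & r) -> <>~r, w
18. <>(~q & r), w
19. <>~r, w
20. ~r, x
21. <>(~q & r) -> <>~r, x
22. <>(~q & r), x
23. ~<>(~q & r), x
24. ~(~q & r), x
25. ~q & r, y
26. ~q, y
27. r, y
28. <>(~q & r) -> <>~r, y
29. <>(~q & r), y
30. <>~r, y
31. ~r, z
32. <>(~q & r) -> <>~r, z
33. <>(~q & r), z
34. r, z
Accessibility: uRu, uRv, uRw, uRx, uRy, uRz, vRv, vRy, vRz, wRw, xRx, yRy, zRz
Branch closes: r and ~r both at z.
All branches of the negation close; one closing branch shown above.

Yes, valid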